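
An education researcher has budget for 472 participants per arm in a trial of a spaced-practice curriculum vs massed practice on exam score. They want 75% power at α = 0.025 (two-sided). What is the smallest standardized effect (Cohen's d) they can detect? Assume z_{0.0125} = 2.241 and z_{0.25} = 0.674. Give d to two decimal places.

d_min ≈ 0.19

For two independent groups of n = 472 each: d_min = (z_{α/2} + z_β)·√(2/n).
z-sum = 2.241 + 0.674 = 2.915.
d_min = 2.915 × √(2/472) = 2.915 × 0.0651 = 0.190.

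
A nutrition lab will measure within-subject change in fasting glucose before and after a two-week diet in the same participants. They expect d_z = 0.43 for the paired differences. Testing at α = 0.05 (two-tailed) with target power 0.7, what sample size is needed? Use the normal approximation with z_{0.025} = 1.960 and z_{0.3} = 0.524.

For a paired (one-sample on differences) test: n = ((z_{α/2} + z_β) / d)².
z_{α/2} + z_β = 1.960 + 0.524 = 2.484.
n = (2.484 / 0.43)² = 5.777² = 33.37.
Round up.

n = 34 pairs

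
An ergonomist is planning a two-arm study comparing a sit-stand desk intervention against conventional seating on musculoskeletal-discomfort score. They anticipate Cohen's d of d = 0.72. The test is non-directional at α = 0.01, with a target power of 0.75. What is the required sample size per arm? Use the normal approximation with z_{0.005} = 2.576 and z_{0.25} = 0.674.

For two independent groups with equal n: n = 2·((z_{α/2} + z_β) / d)².
z_{α/2} + z_β = 2.576 + 0.674 = 3.250.
n = 2 × (3.250 / 0.72)² = 2 × 4.514² = 2 × 20.38 = 40.8.
Round up to the next whole participant.

n = 41 per group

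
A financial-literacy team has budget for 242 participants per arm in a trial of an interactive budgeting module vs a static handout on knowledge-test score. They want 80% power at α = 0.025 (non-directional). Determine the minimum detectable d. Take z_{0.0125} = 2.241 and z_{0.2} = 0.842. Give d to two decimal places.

For two independent groups of n = 242 each: d_min = (z_{α/2} + z_β)·√(2/n).
z-sum = 2.241 + 0.842 = 3.083.
d_min = 3.083 × √(2/242) = 3.083 × 0.0909 = 0.280.

d_min ≈ 0.28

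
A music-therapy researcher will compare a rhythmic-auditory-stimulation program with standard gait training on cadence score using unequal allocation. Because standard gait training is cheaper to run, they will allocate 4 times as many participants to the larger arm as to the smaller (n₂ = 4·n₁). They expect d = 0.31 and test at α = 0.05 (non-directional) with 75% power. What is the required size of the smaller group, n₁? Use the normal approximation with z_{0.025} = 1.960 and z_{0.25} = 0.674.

With allocation ratio k = n₂/n₁ = 4, Var(x̄₁−x̄₂) = σ²(1/n₁ + 1/(k·n₁)) = σ²·(k+1)/(k·n₁).
So n₁ = (1 + 1/k)·((z_{α/2} + z_β)/d)² = 1.250 × (2.634/0.31)².
n₁ = 1.250 × 72.20 = 90.2.
Round up: n₁ = 91, giving n₂ = 4 × 91 = 364.

n₁ = 91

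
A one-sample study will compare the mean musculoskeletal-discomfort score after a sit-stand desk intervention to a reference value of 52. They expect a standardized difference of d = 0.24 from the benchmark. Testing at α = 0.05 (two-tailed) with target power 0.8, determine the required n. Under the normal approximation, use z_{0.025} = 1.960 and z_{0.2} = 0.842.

For a one-sample test: n = ((z_{α/2} + z_β) / d)².
z_{α/2} + z_β = 1.960 + 0.842 = 2.802.
n = (2.802 / 0.24)² = 11.675² = 136.31.
Round up.

n = 137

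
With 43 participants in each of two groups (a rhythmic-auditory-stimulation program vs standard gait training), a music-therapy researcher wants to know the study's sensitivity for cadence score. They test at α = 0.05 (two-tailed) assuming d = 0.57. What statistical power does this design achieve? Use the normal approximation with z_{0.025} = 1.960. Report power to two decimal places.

For two equal groups, power = Φ(d·√(n/2) − z_{α/2}).
d·√(n/2) = 0.57 × √(43/2) = 0.57 × 4.637 = 2.643.
z_β = 2.643 − 1.960 = 0.683.
Power = Φ(0.683) = 0.753.

power ≈ 0.75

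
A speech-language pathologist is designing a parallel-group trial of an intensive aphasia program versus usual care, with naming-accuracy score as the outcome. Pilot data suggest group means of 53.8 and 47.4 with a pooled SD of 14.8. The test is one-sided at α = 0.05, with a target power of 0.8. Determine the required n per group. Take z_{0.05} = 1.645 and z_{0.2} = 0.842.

n = 67 per group

Cohen's d = |M₁ − M₂| / SD_pooled = |53.8 − 47.4| / 14.8 = 6.4 / 14.8 = 0.432.
For two independent groups with equal n: n = 2·((z_{α} + z_β) / d)².
z_{α} + z_β = 1.645 + 0.842 = 2.487.
n = 2 × (2.487 / 0.432)² = 2 × 5.757² = 2 × 33.14 = 66.3.
Round up to the next whole participant.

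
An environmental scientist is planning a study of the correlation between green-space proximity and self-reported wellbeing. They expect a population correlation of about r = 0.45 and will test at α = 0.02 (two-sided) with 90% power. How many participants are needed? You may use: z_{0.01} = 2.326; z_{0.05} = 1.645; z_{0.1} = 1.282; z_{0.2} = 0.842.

Fisher's z: C = ½·ln((1+r)/(1−r)) = ½·ln(2.6364) = 0.4847.
n = ((z_{α/2} + z_β)/C)² + 3.
(2.326 + 1.282) / 0.4847 = 3.608 / 0.4847 = 7.444.
n = 7.444² + 3 = 55.41 + 3 = 58.4.
Round up.

n = 59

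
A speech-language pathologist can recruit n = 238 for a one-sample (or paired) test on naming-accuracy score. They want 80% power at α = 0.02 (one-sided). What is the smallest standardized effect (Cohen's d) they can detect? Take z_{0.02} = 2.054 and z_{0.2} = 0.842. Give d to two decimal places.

For a single sample (or paired design) of n = 238: d_min = (z_{α} + z_β)/√n.
z-sum = 2.054 + 0.842 = 2.896.
d_min = 2.896 / √238 = 2.896 / 15.427 = 0.188.

d_min ≈ 0.19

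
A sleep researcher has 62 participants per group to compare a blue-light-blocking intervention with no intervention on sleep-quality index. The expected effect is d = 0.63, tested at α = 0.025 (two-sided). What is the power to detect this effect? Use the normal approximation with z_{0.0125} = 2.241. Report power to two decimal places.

For two equal groups, power = Φ(d·√(n/2) − z_{α/2}).
d·√(n/2) = 0.63 × √(62/2) = 0.63 × 5.568 = 3.508.
z_β = 3.508 − 2.241 = 1.267.
Power = Φ(1.267) = 0.897.

power ≈ 0.90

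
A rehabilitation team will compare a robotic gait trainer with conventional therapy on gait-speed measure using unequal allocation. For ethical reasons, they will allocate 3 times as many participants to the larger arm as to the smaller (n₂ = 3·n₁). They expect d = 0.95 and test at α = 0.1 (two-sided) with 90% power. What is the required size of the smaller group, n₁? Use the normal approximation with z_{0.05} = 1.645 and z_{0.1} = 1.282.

With allocation ratio k = n₂/n₁ = 3, Var(x̄₁−x̄₂) = σ²(1/n₁ + 1/(k·n₁)) = σ²·(k+1)/(k·n₁).
So n₁ = (1 + 1/k)·((z_{α/2} + z_β)/d)² = 1.333 × (2.927/0.95)².
n₁ = 1.333 × 9.49 = 12.7.
Round up: n₁ = 13, giving n₂ = 3 × 13 = 39.

n₁ = 13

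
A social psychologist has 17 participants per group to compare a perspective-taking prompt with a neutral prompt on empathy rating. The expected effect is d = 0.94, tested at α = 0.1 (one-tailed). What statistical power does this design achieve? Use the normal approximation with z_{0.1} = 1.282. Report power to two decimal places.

For two equal groups, power = Φ(d·√(n/2) − z_{α}).
d·√(n/2) = 0.94 × √(17/2) = 0.94 × 2.915 = 2.741.
z_β = 2.741 − 1.282 = 1.459.
Power = Φ(1.459) = 0.928.

power ≈ 0.93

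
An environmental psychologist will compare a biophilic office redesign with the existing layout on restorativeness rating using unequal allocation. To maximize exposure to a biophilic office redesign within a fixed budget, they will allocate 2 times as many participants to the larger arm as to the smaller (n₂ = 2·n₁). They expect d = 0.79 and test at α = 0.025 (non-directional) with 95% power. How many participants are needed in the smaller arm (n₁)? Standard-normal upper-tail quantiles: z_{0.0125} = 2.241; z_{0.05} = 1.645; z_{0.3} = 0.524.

With allocation ratio k = n₂/n₁ = 2, Var(x̄₁−x̄₂) = σ²(1/n₁ + 1/(k·n₁)) = σ²·(k+1)/(k·n₁).
So n₁ = (1 + 1/k)·((z_{α/2} + z_β)/d)² = 1.500 × (3.886/0.79)².
n₁ = 1.500 × 24.20 = 36.3.
Round up: n₁ = 37, giving n₂ = 2 × 37 = 74.

n₁ = 37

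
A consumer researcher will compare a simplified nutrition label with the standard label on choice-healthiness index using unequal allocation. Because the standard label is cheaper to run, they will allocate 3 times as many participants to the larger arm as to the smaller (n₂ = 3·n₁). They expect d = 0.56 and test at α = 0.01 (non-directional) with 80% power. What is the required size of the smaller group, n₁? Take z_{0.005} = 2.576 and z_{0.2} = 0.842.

With allocation ratio k = n₂/n₁ = 3, Var(x̄₁−x̄₂) = σ²(1/n₁ + 1/(k·n₁)) = σ²·(k+1)/(k·n₁).
So n₁ = (1 + 1/k)·((z_{α/2} + z_β)/d)² = 1.333 × (3.418/0.56)².
n₁ = 1.333 × 37.25 = 49.7.
Round up: n₁ = 50, giving n₂ = 3 × 50 = 150.

n₁ = 50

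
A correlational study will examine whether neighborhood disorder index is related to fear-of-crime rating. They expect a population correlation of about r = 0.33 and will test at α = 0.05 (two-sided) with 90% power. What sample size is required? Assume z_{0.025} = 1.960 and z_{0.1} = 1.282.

Fisher's z: C = ½·ln((1+r)/(1−r)) = ½·ln(1.9851) = 0.3428.
n = ((z_{α/2} + z_β)/C)² + 3.
(1.960 + 1.282) / 0.3428 = 3.242 / 0.3428 = 9.457.
n = 9.457² + 3 = 89.44 + 3 = 92.4.
Round up.

n = 93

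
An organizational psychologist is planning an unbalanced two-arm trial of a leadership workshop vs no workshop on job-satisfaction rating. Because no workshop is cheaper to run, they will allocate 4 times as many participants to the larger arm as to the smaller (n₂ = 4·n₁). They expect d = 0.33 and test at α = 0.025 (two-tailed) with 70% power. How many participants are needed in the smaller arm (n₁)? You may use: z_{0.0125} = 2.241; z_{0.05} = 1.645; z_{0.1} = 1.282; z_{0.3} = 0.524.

With allocation ratio k = n₂/n₁ = 4, Var(x̄₁−x̄₂) = σ²(1/n₁ + 1/(k·n₁)) = σ²·(k+1)/(k·n₁).
So n₁ = (1 + 1/k)·((z_{α/2} + z_β)/d)² = 1.250 × (2.765/0.33)².
n₁ = 1.250 × 70.20 = 87.8.
Round up: n₁ = 88, giving n₂ = 4 × 88 = 352.

n₁ = 88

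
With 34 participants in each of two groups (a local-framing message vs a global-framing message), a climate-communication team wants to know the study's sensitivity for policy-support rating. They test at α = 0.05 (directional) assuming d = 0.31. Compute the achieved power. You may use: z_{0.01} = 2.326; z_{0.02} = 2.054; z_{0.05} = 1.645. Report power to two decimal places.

For two equal groups, power = Φ(d·√(n/2) − z_{α}).
d·√(n/2) = 0.31 × √(34/2) = 0.31 × 4.123 = 1.278.
z_β = 1.278 − 1.645 = -0.367.
Power = Φ(-0.367) = 0.357.

power ≈ 0.36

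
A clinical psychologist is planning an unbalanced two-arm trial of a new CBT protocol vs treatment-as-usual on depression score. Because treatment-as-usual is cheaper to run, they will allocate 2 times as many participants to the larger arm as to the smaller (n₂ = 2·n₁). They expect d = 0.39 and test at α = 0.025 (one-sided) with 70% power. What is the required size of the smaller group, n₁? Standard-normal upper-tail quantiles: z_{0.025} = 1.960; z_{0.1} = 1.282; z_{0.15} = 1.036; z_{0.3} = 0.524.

n₁ = 61

With allocation ratio k = n₂/n₁ = 2, Var(x̄₁−x̄₂) = σ²(1/n₁ + 1/(k·n₁)) = σ²·(k+1)/(k·n₁).
So n₁ = (1 + 1/k)·((z_{α} + z_β)/d)² = 1.500 × (2.484/0.39)².
n₁ = 1.500 × 40.57 = 60.9.
Round up: n₁ = 61, giving n₂ = 2 × 61 = 122.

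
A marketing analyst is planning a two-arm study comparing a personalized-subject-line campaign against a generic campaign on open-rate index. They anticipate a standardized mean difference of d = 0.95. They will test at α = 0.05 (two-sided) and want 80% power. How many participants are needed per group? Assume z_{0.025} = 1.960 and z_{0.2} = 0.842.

For two independent groups with equal n: n = 2·((z_{α/2} + z_β) / d)².
z_{α/2} + z_β = 1.960 + 0.842 = 2.802.
n = 2 × (2.802 / 0.95)² = 2 × 2.949² = 2 × 8.70 = 17.4.
Round up to the next whole participant.

n = 18 per group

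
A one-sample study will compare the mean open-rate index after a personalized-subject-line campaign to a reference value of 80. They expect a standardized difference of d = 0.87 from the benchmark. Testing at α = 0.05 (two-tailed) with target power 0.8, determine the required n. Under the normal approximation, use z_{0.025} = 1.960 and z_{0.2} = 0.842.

n = 11

For a one-sample test: n = ((z_{α/2} + z_β) / d)².
z_{α/2} + z_β = 1.960 + 0.842 = 2.802.
n = (2.802 / 0.87)² = 3.221² = 10.37.
Round up.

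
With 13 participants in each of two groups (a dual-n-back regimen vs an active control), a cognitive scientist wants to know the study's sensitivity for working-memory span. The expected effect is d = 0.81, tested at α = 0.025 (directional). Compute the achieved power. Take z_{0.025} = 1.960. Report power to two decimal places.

For two equal groups, power = Φ(d·√(n/2) − z_{α}).
d·√(n/2) = 0.81 × √(13/2) = 0.81 × 2.550 = 2.065.
z_β = 2.065 − 1.960 = 0.105.
Power = Φ(0.105) = 0.542.

power ≈ 0.54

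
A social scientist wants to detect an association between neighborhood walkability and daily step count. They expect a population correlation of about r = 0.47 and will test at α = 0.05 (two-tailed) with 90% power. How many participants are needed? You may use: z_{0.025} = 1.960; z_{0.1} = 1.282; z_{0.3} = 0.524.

Fisher's z: C = ½·ln((1+r)/(1−r)) = ½·ln(2.7736) = 0.5101.
n = ((z_{α/2} + z_β)/C)² + 3.
(1.960 + 1.282) / 0.5101 = 3.242 / 0.5101 = 6.356.
n = 6.356² + 3 = 40.39 + 3 = 43.4.
Round up.

n = 44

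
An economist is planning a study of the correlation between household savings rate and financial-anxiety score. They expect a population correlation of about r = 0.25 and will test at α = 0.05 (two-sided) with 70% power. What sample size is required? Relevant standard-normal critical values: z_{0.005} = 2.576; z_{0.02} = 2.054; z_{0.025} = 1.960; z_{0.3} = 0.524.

Fisher's z: C = ½·ln((1+r)/(1−r)) = ½·ln(1.6667) = 0.2554.
n = ((z_{α/2} + z_β)/C)² + 3.
(1.960 + 0.524) / 0.2554 = 2.484 / 0.2554 = 9.726.
n = 9.726² + 3 = 94.59 + 3 = 97.6.
Round up.

n = 98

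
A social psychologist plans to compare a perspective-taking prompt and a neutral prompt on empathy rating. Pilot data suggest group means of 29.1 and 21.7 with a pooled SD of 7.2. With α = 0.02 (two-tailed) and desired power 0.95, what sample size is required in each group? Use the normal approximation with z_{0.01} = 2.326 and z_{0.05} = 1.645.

n = 30 per group

Cohen's d = |M₁ − M₂| / SD_pooled = |29.1 − 21.7| / 7.2 = 7.4 / 7.2 = 1.028.
For two independent groups with equal n: n = 2·((z_{α/2} + z_β) / d)².
z_{α/2} + z_β = 2.326 + 1.645 = 3.971.
n = 2 × (3.971 / 1.028)² = 2 × 3.863² = 2 × 14.92 = 29.8.
Round up to the next whole participant.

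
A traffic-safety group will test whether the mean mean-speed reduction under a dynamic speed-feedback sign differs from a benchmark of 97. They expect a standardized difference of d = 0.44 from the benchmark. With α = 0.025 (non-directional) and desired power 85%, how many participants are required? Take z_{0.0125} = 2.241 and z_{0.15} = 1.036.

n = 56

For a one-sample test: n = ((z_{α/2} + z_β) / d)².
z_{α/2} + z_β = 2.241 + 1.036 = 3.277.
n = (3.277 / 0.44)² = 7.448² = 55.47.
Round up.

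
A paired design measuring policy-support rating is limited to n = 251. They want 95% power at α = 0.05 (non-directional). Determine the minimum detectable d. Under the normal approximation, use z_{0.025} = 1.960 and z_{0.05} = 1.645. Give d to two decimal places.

For a single sample (or paired design) of n = 251: d_min = (z_{α/2} + z_β)/√n.
z-sum = 1.960 + 1.645 = 3.605.
d_min = 3.605 / √251 = 3.605 / 15.843 = 0.228.

d_min ≈ 0.23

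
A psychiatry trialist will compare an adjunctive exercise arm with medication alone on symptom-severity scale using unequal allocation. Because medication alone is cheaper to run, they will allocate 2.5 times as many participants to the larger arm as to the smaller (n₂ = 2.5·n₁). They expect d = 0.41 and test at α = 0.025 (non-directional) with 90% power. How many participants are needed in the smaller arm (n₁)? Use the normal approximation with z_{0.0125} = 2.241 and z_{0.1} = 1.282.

n₁ = 104

With allocation ratio k = n₂/n₁ = 2.5, Var(x̄₁−x̄₂) = σ²(1/n₁ + 1/(k·n₁)) = σ²·(k+1)/(k·n₁).
So n₁ = (1 + 1/k)·((z_{α/2} + z_β)/d)² = 1.400 × (3.523/0.41)².
n₁ = 1.400 × 73.83 = 103.4.
Round up: n₁ = 104, giving n₂ = 2.5 × 104 = 260.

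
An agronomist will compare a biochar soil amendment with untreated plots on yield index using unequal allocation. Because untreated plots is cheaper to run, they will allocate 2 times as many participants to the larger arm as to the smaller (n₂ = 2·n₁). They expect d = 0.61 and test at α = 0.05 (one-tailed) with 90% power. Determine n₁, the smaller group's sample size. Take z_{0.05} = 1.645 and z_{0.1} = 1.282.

n₁ = 35

With allocation ratio k = n₂/n₁ = 2, Var(x̄₁−x̄₂) = σ²(1/n₁ + 1/(k·n₁)) = σ²·(k+1)/(k·n₁).
So n₁ = (1 + 1/k)·((z_{α} + z_β)/d)² = 1.500 × (2.927/0.61)².
n₁ = 1.500 × 23.02 = 34.5.
Round up: n₁ = 35, giving n₂ = 2 × 35 = 70.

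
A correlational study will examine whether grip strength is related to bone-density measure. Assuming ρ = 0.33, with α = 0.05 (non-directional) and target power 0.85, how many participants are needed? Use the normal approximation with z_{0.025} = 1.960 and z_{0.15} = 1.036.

n = 80

Fisher's z: C = ½·ln((1+r)/(1−r)) = ½·ln(1.9851) = 0.3428.
n = ((z_{α/2} + z_β)/C)² + 3.
(1.960 + 1.036) / 0.3428 = 2.996 / 0.3428 = 8.740.
n = 8.740² + 3 = 76.38 + 3 = 79.4.
Round up.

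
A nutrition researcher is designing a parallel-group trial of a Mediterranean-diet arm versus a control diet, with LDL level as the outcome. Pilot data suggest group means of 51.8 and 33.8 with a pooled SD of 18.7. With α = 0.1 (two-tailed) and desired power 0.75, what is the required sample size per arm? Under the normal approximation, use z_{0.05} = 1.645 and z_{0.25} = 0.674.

n = 12 per group

Cohen's d = |M₁ − M₂| / SD_pooled = |51.8 − 33.8| / 18.7 = 18.0 / 18.7 = 0.963.
For two independent groups with equal n: n = 2·((z_{α/2} + z_β) / d)².
z_{α/2} + z_β = 1.645 + 0.674 = 2.319.
n = 2 × (2.319 / 0.963)² = 2 × 2.408² = 2 × 5.80 = 11.6.
Round up to the next whole participant.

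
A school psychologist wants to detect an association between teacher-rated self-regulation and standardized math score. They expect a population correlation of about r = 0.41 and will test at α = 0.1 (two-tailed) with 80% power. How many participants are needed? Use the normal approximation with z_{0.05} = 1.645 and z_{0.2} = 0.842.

Fisher's z: C = ½·ln((1+r)/(1−r)) = ½·ln(2.3898) = 0.4356.
n = ((z_{α/2} + z_β)/C)² + 3.
(1.645 + 0.842) / 0.4356 = 2.487 / 0.4356 = 5.709.
n = 5.709² + 3 = 32.60 + 3 = 35.6.
Round up.

n = 36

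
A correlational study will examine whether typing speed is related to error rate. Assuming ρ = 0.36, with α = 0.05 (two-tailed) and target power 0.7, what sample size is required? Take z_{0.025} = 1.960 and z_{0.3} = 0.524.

Fisher's z: C = ½·ln((1+r)/(1−r)) = ½·ln(2.1250) = 0.3769.
n = ((z_{α/2} + z_β)/C)² + 3.
(1.960 + 0.524) / 0.3769 = 2.484 / 0.3769 = 6.591.
n = 6.591² + 3 = 43.44 + 3 = 46.4.
Round up.

n = 47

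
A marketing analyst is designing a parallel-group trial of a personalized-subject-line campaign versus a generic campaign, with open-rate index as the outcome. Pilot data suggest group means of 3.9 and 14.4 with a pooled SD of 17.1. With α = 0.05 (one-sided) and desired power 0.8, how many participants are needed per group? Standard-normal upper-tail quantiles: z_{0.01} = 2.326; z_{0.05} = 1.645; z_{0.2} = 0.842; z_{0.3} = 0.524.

Cohen's d = |M₁ − M₂| / SD_pooled = |3.9 − 14.4| / 17.1 = 10.5 / 17.1 = 0.614.
For two independent groups with equal n: n = 2·((z_{α} + z_β) / d)².
z_{α} + z_β = 1.645 + 0.842 = 2.487.
n = 2 × (2.487 / 0.614)² = 2 × 4.050² = 2 × 16.41 = 32.8.
Round up to the next whole participant.

n = 33 per group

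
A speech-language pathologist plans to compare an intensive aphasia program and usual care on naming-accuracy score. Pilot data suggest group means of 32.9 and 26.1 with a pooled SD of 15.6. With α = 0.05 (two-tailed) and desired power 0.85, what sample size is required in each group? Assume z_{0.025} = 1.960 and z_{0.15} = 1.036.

n = 95 per group

Cohen's d = |M₁ − M₂| / SD_pooled = |32.9 − 26.1| / 15.6 = 6.8 / 15.6 = 0.436.
For two independent groups with equal n: n = 2·((z_{α/2} + z_β) / d)².
z_{α/2} + z_β = 1.960 + 1.036 = 2.996.
n = 2 × (2.996 / 0.436)² = 2 × 6.872² = 2 × 47.22 = 94.4.
Round up to the next whole participant.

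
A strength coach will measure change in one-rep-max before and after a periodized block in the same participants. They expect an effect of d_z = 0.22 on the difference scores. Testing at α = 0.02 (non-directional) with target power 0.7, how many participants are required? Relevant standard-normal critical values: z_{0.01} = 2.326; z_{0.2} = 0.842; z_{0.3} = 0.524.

For a paired (one-sample on differences) test: n = ((z_{α/2} + z_β) / d)².
z_{α/2} + z_β = 2.326 + 0.524 = 2.850.
n = (2.850 / 0.22)² = 12.955² = 167.82.
Round up.

n = 168 pairs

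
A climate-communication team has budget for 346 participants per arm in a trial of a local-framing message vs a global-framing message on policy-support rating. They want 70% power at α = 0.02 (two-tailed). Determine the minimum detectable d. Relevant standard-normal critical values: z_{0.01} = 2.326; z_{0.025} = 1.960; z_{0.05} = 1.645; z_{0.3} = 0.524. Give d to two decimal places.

d_min ≈ 0.22

For two independent groups of n = 346 each: d_min = (z_{α/2} + z_β)·√(2/n).
z-sum = 2.326 + 0.524 = 2.850.
d_min = 2.850 × √(2/346) = 2.850 × 0.0760 = 0.217.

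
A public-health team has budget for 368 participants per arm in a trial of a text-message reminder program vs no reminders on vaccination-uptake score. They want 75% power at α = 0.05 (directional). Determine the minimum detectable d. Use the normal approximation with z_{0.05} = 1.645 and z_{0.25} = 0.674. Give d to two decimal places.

For two independent groups of n = 368 each: d_min = (z_{α} + z_β)·√(2/n).
z-sum = 1.645 + 0.674 = 2.319.
d_min = 2.319 × √(2/368) = 2.319 × 0.0737 = 0.171.

d_min ≈ 0.17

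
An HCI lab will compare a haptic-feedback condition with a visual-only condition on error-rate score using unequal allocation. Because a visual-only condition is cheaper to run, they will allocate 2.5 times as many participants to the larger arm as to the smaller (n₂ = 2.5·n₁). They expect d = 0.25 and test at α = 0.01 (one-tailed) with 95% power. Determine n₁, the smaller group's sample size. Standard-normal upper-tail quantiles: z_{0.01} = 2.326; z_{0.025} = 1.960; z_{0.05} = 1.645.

With allocation ratio k = n₂/n₁ = 2.5, Var(x̄₁−x̄₂) = σ²(1/n₁ + 1/(k·n₁)) = σ²·(k+1)/(k·n₁).
So n₁ = (1 + 1/k)·((z_{α} + z_β)/d)² = 1.400 × (3.971/0.25)².
n₁ = 1.400 × 252.30 = 353.2.
Round up: n₁ = 354, giving n₂ = 2.5 × 354 = 885.

n₁ = 354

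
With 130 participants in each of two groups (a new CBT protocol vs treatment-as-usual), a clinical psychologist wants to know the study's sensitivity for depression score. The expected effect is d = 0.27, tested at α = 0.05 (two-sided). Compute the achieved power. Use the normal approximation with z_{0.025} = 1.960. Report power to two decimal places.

power ≈ 0.59

For two equal groups, power = Φ(d·√(n/2) − z_{α/2}).
d·√(n/2) = 0.27 × √(130/2) = 0.27 × 8.062 = 2.177.
z_β = 2.177 − 1.960 = 0.217.
Power = Φ(0.217) = 0.586.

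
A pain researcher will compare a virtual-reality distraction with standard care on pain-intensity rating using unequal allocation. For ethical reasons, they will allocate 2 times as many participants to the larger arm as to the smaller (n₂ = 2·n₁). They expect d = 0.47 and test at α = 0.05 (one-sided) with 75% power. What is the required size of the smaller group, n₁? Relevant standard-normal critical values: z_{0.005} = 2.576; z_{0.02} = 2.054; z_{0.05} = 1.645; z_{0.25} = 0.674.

With allocation ratio k = n₂/n₁ = 2, Var(x̄₁−x̄₂) = σ²(1/n₁ + 1/(k·n₁)) = σ²·(k+1)/(k·n₁).
So n₁ = (1 + 1/k)·((z_{α} + z_β)/d)² = 1.500 × (2.319/0.47)².
n₁ = 1.500 × 24.34 = 36.5.
Round up: n₁ = 37, giving n₂ = 2 × 37 = 74.

n₁ = 37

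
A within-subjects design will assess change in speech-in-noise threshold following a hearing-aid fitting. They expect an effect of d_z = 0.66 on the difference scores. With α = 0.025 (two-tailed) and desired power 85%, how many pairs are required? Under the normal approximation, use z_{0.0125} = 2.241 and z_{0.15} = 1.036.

For a paired (one-sample on differences) test: n = ((z_{α/2} + z_β) / d)².
z_{α/2} + z_β = 2.241 + 1.036 = 3.277.
n = (3.277 / 0.66)² = 4.965² = 24.65.
Round up.

n = 25 pairs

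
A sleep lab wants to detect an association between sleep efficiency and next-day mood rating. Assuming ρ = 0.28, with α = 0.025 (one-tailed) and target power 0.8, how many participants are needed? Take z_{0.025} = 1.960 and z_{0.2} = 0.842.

n = 98

Fisher's z: C = ½·ln((1+r)/(1−r)) = ½·ln(1.7778) = 0.2877.
n = ((z_{α} + z_β)/C)² + 3.
(1.960 + 0.842) / 0.2877 = 2.802 / 0.2877 = 9.739.
n = 9.739² + 3 = 94.85 + 3 = 97.9.
Round up.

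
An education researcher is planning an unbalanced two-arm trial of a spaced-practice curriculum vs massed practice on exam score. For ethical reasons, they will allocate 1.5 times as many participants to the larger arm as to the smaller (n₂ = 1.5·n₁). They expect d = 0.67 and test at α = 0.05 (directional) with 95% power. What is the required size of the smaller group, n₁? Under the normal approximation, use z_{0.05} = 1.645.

n₁ = 41

With allocation ratio k = n₂/n₁ = 1.5, Var(x̄₁−x̄₂) = σ²(1/n₁ + 1/(k·n₁)) = σ²·(k+1)/(k·n₁).
So n₁ = (1 + 1/k)·((z_{α} + z_β)/d)² = 1.667 × (3.290/0.67)².
n₁ = 1.667 × 24.11 = 40.2.
Round up: n₁ = 41, giving n₂ = ⌈1.5 × 41⌉ = ⌈61.5⌉ = 62.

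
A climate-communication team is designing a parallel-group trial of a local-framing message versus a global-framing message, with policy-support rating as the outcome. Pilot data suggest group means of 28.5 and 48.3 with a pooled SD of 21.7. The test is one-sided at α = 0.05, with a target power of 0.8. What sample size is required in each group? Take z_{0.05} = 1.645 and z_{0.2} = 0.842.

n = 15 per group

Cohen's d = |M₁ − M₂| / SD_pooled = |28.5 − 48.3| / 21.7 = 19.8 / 21.7 = 0.912.
For two independent groups with equal n: n = 2·((z_{α} + z_β) / d)².
z_{α} + z_β = 1.645 + 0.842 = 2.487.
n = 2 × (2.487 / 0.912)² = 2 × 2.727² = 2 × 7.44 = 14.9.
Round up to the next whole participant.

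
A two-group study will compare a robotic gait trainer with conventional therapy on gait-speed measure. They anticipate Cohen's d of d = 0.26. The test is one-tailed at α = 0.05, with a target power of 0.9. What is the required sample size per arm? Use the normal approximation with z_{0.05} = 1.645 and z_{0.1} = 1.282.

n = 254 per group

For two independent groups with equal n: n = 2·((z_{α} + z_β) / d)².
z_{α} + z_β = 1.645 + 1.282 = 2.927.
n = 2 × (2.927 / 0.26)² = 2 × 11.258² = 2 × 126.74 = 253.5.
Round up to the next whole participant.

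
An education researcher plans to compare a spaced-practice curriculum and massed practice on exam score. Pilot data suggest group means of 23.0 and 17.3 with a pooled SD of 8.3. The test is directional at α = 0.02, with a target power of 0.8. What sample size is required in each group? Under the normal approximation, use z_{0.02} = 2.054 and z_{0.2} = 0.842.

n = 36 per group

Cohen's d = |M₁ − M₂| / SD_pooled = |23.0 − 17.3| / 8.3 = 5.7 / 8.3 = 0.687.
For two independent groups with equal n: n = 2·((z_{α} + z_β) / d)².
z_{α} + z_β = 2.054 + 0.842 = 2.896.
n = 2 × (2.896 / 0.687)² = 2 × 4.215² = 2 × 17.77 = 35.5.
Round up to the next whole participant.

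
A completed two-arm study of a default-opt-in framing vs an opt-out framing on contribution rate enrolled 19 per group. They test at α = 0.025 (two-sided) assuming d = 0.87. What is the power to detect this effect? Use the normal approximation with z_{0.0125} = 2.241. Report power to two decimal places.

For two equal groups, power = Φ(d·√(n/2) − z_{α/2}).
d·√(n/2) = 0.87 × √(19/2) = 0.87 × 3.082 = 2.682.
z_β = 2.682 − 2.241 = 0.441.
Power = Φ(0.441) = 0.670.

power ≈ 0.67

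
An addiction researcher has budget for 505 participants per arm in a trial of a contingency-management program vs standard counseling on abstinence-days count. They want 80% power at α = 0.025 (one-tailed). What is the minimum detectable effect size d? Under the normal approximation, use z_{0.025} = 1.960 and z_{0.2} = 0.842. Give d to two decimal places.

d_min ≈ 0.18

For two independent groups of n = 505 each: d_min = (z_{α} + z_β)·√(2/n).
z-sum = 1.960 + 0.842 = 2.802.
d_min = 2.802 × √(2/505) = 2.802 × 0.0629 = 0.176.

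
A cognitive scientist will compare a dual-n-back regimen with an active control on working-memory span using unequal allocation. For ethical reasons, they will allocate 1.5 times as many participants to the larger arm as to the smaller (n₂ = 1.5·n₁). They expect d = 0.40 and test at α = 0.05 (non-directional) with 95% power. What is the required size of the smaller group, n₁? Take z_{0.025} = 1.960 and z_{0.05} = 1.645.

n₁ = 136

With allocation ratio k = n₂/n₁ = 1.5, Var(x̄₁−x̄₂) = σ²(1/n₁ + 1/(k·n₁)) = σ²·(k+1)/(k·n₁).
So n₁ = (1 + 1/k)·((z_{α/2} + z_β)/d)² = 1.667 × (3.605/0.40)².
n₁ = 1.667 × 81.23 = 135.4.
Round up: n₁ = 136, giving n₂ = 1.5 × 136 = 204.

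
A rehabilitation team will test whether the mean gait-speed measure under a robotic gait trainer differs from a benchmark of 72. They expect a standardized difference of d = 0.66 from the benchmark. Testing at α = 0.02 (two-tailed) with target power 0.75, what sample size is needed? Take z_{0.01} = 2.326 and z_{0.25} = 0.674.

For a one-sample test: n = ((z_{α/2} + z_β) / d)².
z_{α/2} + z_β = 2.326 + 0.674 = 3.000.
n = (3.000 / 0.66)² = 4.545² = 20.66.
Round up.

n = 21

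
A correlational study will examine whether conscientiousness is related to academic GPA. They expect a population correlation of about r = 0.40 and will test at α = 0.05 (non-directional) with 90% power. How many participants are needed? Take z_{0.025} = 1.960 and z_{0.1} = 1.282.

Fisher's z: C = ½·ln((1+r)/(1−r)) = ½·ln(2.3333) = 0.4236.
n = ((z_{α/2} + z_β)/C)² + 3.
(1.960 + 1.282) / 0.4236 = 3.242 / 0.4236 = 7.653.
n = 7.653² + 3 = 58.58 + 3 = 61.6.
Round up.

n = 62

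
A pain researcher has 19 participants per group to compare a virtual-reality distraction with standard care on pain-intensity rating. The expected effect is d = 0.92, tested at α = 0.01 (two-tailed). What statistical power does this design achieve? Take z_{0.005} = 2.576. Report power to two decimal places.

For two equal groups, power = Φ(d·√(n/2) − z_{α/2}).
d·√(n/2) = 0.92 × √(19/2) = 0.92 × 3.082 = 2.836.
z_β = 2.836 − 2.576 = 0.260.
Power = Φ(0.260) = 0.602.

power ≈ 0.60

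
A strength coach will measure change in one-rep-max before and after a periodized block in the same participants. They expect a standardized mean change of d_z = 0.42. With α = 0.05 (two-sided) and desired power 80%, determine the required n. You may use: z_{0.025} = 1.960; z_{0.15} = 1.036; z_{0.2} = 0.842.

n = 45 pairs

For a paired (one-sample on differences) test: n = ((z_{α/2} + z_β) / d)².
z_{α/2} + z_β = 1.960 + 0.842 = 2.802.
n = (2.802 / 0.42)² = 6.671² = 44.51.
Round up.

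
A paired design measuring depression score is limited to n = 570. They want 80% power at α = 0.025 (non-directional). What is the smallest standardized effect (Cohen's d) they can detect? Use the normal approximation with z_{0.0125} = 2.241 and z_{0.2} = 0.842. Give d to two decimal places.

For a single sample (or paired design) of n = 570: d_min = (z_{α/2} + z_β)/√n.
z-sum = 2.241 + 0.842 = 3.083.
d_min = 3.083 / √570 = 3.083 / 23.875 = 0.129.

d_min ≈ 0.13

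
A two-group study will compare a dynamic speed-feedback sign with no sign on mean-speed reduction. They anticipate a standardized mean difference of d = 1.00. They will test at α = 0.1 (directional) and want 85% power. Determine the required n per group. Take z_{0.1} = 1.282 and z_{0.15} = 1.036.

For two independent groups with equal n: n = 2·((z_{α} + z_β) / d)².
z_{α} + z_β = 1.282 + 1.036 = 2.318.
n = 2 × (2.318 / 1.00)² = 2 × 2.318² = 2 × 5.37 = 10.7.
Round up to the next whole participant.

n = 11 per group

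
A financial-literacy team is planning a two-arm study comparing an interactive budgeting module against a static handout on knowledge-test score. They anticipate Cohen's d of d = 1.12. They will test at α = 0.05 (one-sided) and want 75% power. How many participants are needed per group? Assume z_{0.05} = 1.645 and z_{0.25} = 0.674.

For two independent groups with equal n: n = 2·((z_{α} + z_β) / d)².
z_{α} + z_β = 1.645 + 0.674 = 2.319.
n = 2 × (2.319 / 1.12)² = 2 × 2.071² = 2 × 4.29 = 8.6.
Round up to the next whole participant.

n = 9 per group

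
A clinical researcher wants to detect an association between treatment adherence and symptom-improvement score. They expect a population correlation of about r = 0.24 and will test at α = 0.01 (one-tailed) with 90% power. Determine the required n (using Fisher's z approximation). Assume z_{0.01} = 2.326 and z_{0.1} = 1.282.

n = 221

Fisher's z: C = ½·ln((1+r)/(1−r)) = ½·ln(1.6316) = 0.2448.
n = ((z_{α} + z_β)/C)² + 3.
(2.326 + 1.282) / 0.2448 = 3.608 / 0.2448 = 14.739.
n = 14.739² + 3 = 217.23 + 3 = 220.2.
Round up.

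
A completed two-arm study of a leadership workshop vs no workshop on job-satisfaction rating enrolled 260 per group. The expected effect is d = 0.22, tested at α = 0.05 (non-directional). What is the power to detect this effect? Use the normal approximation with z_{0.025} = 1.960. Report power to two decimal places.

power ≈ 0.71

For two equal groups, power = Φ(d·√(n/2) − z_{α/2}).
d·√(n/2) = 0.22 × √(260/2) = 0.22 × 11.402 = 2.508.
z_β = 2.508 − 1.960 = 0.548.
Power = Φ(0.548) = 0.708.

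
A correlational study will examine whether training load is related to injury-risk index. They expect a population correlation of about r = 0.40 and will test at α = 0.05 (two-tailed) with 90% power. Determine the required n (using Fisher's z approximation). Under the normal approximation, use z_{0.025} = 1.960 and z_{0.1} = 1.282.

Fisher's z: C = ½·ln((1+r)/(1−r)) = ½·ln(2.3333) = 0.4236.
n = ((z_{α/2} + z_β)/C)² + 3.
(1.960 + 1.282) / 0.4236 = 3.242 / 0.4236 = 7.653.
n = 7.653² + 3 = 58.58 + 3 = 61.6.
Round up.

n = 62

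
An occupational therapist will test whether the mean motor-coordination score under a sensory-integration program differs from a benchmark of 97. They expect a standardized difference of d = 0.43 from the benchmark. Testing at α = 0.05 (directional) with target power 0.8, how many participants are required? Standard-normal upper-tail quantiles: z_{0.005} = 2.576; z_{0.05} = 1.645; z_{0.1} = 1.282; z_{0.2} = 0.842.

n = 34

For a one-sample test: n = ((z_{α} + z_β) / d)².
z_{α} + z_β = 1.645 + 0.842 = 2.487.
n = (2.487 / 0.43)² = 5.784² = 33.45.
Round up.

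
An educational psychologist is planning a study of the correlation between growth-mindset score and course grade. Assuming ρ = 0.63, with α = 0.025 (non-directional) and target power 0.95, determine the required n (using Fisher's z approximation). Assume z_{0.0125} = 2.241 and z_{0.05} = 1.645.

n = 31

Fisher's z: C = ½·ln((1+r)/(1−r)) = ½·ln(4.4054) = 0.7414.
n = ((z_{α/2} + z_β)/C)² + 3.
(2.241 + 1.645) / 0.7414 = 3.886 / 0.7414 = 5.241.
n = 5.241² + 3 = 27.47 + 3 = 30.5.
Round up.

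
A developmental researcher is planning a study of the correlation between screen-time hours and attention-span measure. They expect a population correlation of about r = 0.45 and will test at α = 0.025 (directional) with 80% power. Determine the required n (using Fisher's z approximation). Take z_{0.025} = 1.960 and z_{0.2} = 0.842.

Fisher's z: C = ½·ln((1+r)/(1−r)) = ½·ln(2.6364) = 0.4847.
n = ((z_{α} + z_β)/C)² + 3.
(1.960 + 0.842) / 0.4847 = 2.802 / 0.4847 = 5.781.
n = 5.781² + 3 = 33.42 + 3 = 36.4.
Round up.

n = 37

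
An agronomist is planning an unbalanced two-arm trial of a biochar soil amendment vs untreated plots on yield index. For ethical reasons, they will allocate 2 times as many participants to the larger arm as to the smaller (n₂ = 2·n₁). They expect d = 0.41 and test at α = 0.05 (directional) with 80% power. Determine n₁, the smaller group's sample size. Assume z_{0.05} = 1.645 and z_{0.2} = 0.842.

With allocation ratio k = n₂/n₁ = 2, Var(x̄₁−x̄₂) = σ²(1/n₁ + 1/(k·n₁)) = σ²·(k+1)/(k·n₁).
So n₁ = (1 + 1/k)·((z_{α} + z_β)/d)² = 1.500 × (2.487/0.41)².
n₁ = 1.500 × 36.79 = 55.2.
Round up: n₁ = 56, giving n₂ = 2 × 56 = 112.

n₁ = 56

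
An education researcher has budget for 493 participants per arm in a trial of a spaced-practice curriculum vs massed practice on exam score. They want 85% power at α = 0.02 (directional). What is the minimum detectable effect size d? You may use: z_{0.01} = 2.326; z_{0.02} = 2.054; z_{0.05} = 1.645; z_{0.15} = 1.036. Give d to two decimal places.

For two independent groups of n = 493 each: d_min = (z_{α} + z_β)·√(2/n).
z-sum = 2.054 + 1.036 = 3.090.
d_min = 3.090 × √(2/493) = 3.090 × 0.0637 = 0.197.

d_min ≈ 0.20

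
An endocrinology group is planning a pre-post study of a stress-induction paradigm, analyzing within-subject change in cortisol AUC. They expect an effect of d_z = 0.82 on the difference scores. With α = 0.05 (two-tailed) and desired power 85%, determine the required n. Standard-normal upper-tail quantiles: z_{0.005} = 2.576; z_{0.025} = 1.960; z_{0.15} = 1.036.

For a paired (one-sample on differences) test: n = ((z_{α/2} + z_β) / d)².
z_{α/2} + z_β = 1.960 + 1.036 = 2.996.
n = (2.996 / 0.82)² = 3.654² = 13.35.
Round up.

n = 14 pairs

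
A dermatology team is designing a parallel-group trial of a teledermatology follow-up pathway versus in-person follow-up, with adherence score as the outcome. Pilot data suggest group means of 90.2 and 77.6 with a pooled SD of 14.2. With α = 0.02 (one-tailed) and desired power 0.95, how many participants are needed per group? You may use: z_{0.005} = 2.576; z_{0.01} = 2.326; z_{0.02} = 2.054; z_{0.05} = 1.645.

n = 35 per group

Cohen's d = |M₁ − M₂| / SD_pooled = |90.2 − 77.6| / 14.2 = 12.6 / 14.2 = 0.887.
For two independent groups with equal n: n = 2·((z_{α} + z_β) / d)².
z_{α} + z_β = 2.054 + 1.645 = 3.699.
n = 2 × (3.699 / 0.887)² = 2 × 4.170² = 2 × 17.39 = 34.8.
Round up to the next whole participant.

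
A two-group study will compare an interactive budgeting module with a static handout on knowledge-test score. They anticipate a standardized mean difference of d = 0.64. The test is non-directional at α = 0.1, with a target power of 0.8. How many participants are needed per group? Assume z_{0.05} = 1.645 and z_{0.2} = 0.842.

For two independent groups with equal n: n = 2·((z_{α/2} + z_β) / d)².
z_{α/2} + z_β = 1.645 + 0.842 = 2.487.
n = 2 × (2.487 / 0.64)² = 2 × 3.886² = 2 × 15.10 = 30.2.
Round up to the next whole participant.

n = 31 per group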